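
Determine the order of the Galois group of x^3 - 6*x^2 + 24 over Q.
The degree of the splitting field over Q equals the order of the Galois group, so first determine the group. The polynomial is an irreducible cubic over Q and its discriminant is 5184 = 72^2, a perfect square. For an irreducible cubic, a square discriminant forces the Galois group to be A_3, the cyclic group of order 3. The Galois group C_3 (3T1) has order 3, so the splitting field has degree 3 over Q.

3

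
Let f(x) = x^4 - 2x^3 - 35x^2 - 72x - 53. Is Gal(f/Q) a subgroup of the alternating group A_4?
The polynomial is irreducible of degree 4 over Q. Its discriminant is -57818032, which is not a perfect square. A Galois group lies in the alternating group exactly when the discriminant is a square in Q, so the Galois group (S_4) is not contained in A_4.

No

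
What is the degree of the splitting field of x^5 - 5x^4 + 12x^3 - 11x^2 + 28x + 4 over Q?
120

The degree of the splitting field over Q equals the order of the Galois group, so first determine the group. The polynomial f is an irreducible quintic over Q, so G = Gal(f/Q) is a transitive subgroup of S_5: one of C_5 (5T1, order 5), D_5 (5T2, order 10), F_20 (5T3, order 20), A_5 (5T4, order 60) or S_5 (5T5, order 120). The discriminant of f is 4021924864, which is not a perfect square, so G is not contained in A_5. The transitive groups of degree 5 not contained in A_5 are: F_20 (5T3, order 20), S_5 (5T5, order 120). By Dedekind's theorem, for a prime p not dividing disc(f) the degrees of the irreducible factors of f mod p form the cycle type of an element of G. Factoring f modulo the 3 such primes p <= 7 (skipping 2, which divides the discriminant), each new pattern first appears at: mod 3: f = (x^5 + x^4 + x^2 + x + 1), pattern 5; mod 7: f = (x^2 + 3x + 6)(x^3 + 6x^2 + 2x + 3), pattern 3+2. No other pattern occurs in this range, so the set of observed cycle types is {5, 3+2}. Among the candidates above, the only group containing elements of all these cycle types is S_5 (5T5) — F_20 (5T3) lacks at least one of them. Hence G = S_5 (5T5), of order 120. The Galois group S_5 (5T5) has order 120, so the splitting field has degree 120 over Q.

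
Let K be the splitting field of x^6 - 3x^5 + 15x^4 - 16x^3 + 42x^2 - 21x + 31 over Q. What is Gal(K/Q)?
The polynomial f is an irreducible sextic over Q, so G = Gal(f/Q) is one of the 16 transitive subgroups 6T1, ..., 6T16 of S_6. The discriminant of f is -99379644147, which is not a perfect square, so G is not contained in A_6. The transitive groups of degree 6 not contained in A_6 are: C_6 (6T1, order 6), S_3 (6T2, order 6), D_6 (6T3, order 12), C_3 x S_3 (6T5, order 18), A_4 x C_2 (6T6, order 24), S_4 (6T8, order 24), S_3 x S_3 (6T9, order 36), S_4 x C_2 (6T11, order 48), (S_3 x S_3) : C_2 (6T13, order 72), PGL(2,5) (6T14, order 120), S_6 (6T16, order 720). By Dedekind's theorem, for a prime p not dividing disc(f) the degrees of the irreducible factors of f mod p form the cycle type of an element of G. Factoring f modulo the 33 such primes p <= 151 (skipping 3, 7, 107, which divide the discriminant), each new pattern first appears at: mod 2: f = (x^6 + x^5 + x^4 + x + 1), pattern 6; mod 13: f = (x + 6)(x + 7)(x + 9)(x^3 + x^2 + 3x + 5), pattern 3+1+1+1; mod 17: f = (x^2 + 4x + 11)(x^2 + 5x + 8)(x^2 + 5x + 16), pattern 2+2+2; mod 19: f = (x^3 + 2x^2 + 3x + 15)(x^3 + 14x^2 + 3x + 16), pattern 3+3; mod 73: f = (x + 3)(x + 27)(x + 32)(x + 34)(x + 58)(x + 62), pattern 1+1+1+1+1+1. No other pattern occurs in this range, so the set of observed cycle types is {6, 3+1+1+1, 2+2+2, 3+3, 1+1+1+1+1+1}. The candidates containing elements of all these cycle types are C_3 x S_3 (6T5) of order 18, S_3 x S_3 (6T9) of order 36, (S_3 x S_3) : C_2 (6T13) of order 72, S_6 (6T16) of order 720; the others are excluded. The observed types are precisely the cycle types that occur in C_3 x S_3 (6T5). Each of the other remaining candidates has further cycle types, and by the Chebotarev density theorem the matching factorization patterns would occur for a proportion of primes equal to their share of the group: S_3 x S_3 (6T9) additionally contains elements of type 2+2+1+1 (9 of its 36 elements, about 25% of primes); (S_3 x S_3) : C_2 (6T13) additionally contains elements of type 4+2, 3+2+1, 2+2+1+1, 2+1+1+1+1 (45 of its 72 elements, about 62% of primes); S_6 (6T16) additionally contains elements of type 5+1, 4+2, 4+1+1, 3+2+1, 2+2+1+1, 2+1+1+1+1 (504 of its 720 elements, about 70% of primes). None of the 33 primes tested shows any such pattern (for each of these groups the chance of that is below 10^-4), which rules them out. Hence G = C_3 x S_3 (6T5), of order 18.

C_3 x S_3 (also written G18)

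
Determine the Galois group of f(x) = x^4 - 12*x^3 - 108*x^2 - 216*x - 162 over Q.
The polynomial is an irreducible quartic over Q and its discriminant is -13604889600, which is not a perfect square, so the Galois group is not contained in A_4. The resolvent cubic y^3 + 108*y^2 + 3240*y + 46656 has exactly one rational root, so the Galois group is C_4 or D_4. The quartic remains irreducible over Q(sqrt(disc)), so the group is D_4.

D_4 (order 8)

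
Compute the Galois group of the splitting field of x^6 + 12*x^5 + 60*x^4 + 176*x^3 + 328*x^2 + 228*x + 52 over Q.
The polynomial f is an irreducible sextic over Q, so G = Gal(f/Q) is one of the 16 transitive subgroups 6T1, ..., 6T16 of S_6. The discriminant of f is -314339885068288, which is not a perfect square, so G is not contained in A_6. The transitive groups of degree 6 not contained in A_6 are: C_6 (6T1, order 6), S_3 (6T2, order 6), D_6 (6T3, order 12), C_3 x S_3 (6T5, order 18), A_4 x C_2 (6T6, order 24), S_4 (6T8, order 24), S_3 x S_3 (6T9, order 36), S_4 x C_2 (6T11, order 48), (S_3 x S_3) : C_2 (6T13, order 72), PGL(2,5) (6T14, order 120), S_6 (6T16, order 720). By Dedekind's theorem, for a prime p not dividing disc(f) the degrees of the irreducible factors of f mod p form the cycle type of an element of G. Factoring f modulo the 3 such primes p <= 7 (skipping 2, which divides the discriminant), each new pattern first appears at: mod 3: f = (x^6 + 2x^3 + x^2 + 1), pattern 6; mod 5: f = (x + 1)(x + 2)(x^4 + 4x^3 + x^2 + 1), pattern 4+1+1; mod 7: f = (x + 2)(x^2 + 4x + 5)(x^3 + 6x^2 + 4x + 1), pattern 3+2+1. No other pattern occurs in this range, so the set of observed cycle types is {6, 4+1+1, 3+2+1}. Among the candidates above, the only group containing elements of all these cycle types is S_6 (6T16); every other candidate lacks at least one of them. Hence G = S_6 (6T16), of order 720.

6T16: S_6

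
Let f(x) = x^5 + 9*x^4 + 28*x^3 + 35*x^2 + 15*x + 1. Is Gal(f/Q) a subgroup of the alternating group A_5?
Yes

The polynomial is irreducible of degree 5 over Q. Its discriminant is 14641 = 121^2, a perfect square. A Galois group lies in the alternating group exactly when the discriminant is a square in Q, so the Galois group (C_5) is contained in A_5.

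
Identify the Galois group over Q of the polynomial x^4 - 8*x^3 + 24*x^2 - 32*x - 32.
The polynomial is an irreducible quartic over Q and its discriminant is -28311552, which is not a perfect square, so the Galois group is not contained in A_4. The resolvent cubic y^3 - 24*y^2 + 384*y - 2048 has exactly one rational root, so the Galois group is C_4 or D_4. The quartic remains irreducible over Q(sqrt(disc)), so the group is D_4.

D_4 (order 8)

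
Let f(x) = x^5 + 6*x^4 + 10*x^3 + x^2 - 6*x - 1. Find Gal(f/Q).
C_5 (order 5)

The polynomial f is an irreducible quintic over Q, so G = Gal(f/Q) is a transitive subgroup of S_5: one of C_5 (5T1, order 5), D_5 (5T2, order 10), F_20 (5T3, order 20), A_5 (5T4, order 60) or S_5 (5T5, order 120). The discriminant of f is 14641 = 121^2, a perfect square, so G is contained in A_5. The transitive groups of degree 5 contained in A_5 are: C_5 (5T1, order 5), D_5 (5T2, order 10), A_5 (5T4, order 60). By Dedekind's theorem, for a prime p not dividing disc(f) the degrees of the irreducible factors of f mod p form the cycle type of an element of G. Factoring f modulo the 14 such primes p <= 47 (skipping 11, which divides the discriminant), each new pattern first appears at: mod 2: f = (x^5 + x^2 + 1), pattern 5; mod 23: f = (x + 10)(x + 13)(x + 14)(x + 18)(x + 20), pattern 1+1+1+1+1. No other pattern occurs in this range, so the set of observed cycle types is {5, 1+1+1+1+1}. The candidates containing elements of all these cycle types are C_5 (5T1) of order 5, D_5 (5T2) of order 10, A_5 (5T4) of order 60; the others are excluded. The observed types are precisely the cycle types that occur in C_5 (5T1). Each of the other remaining candidates has further cycle types, and by the Chebotarev density theorem the matching factorization patterns would occur for a proportion of primes equal to their share of the group: D_5 (5T2) additionally contains elements of type 2+2+1 (5 of its 10 elements, about 50% of primes); A_5 (5T4) additionally contains elements of type 3+1+1, 2+2+1 (35 of its 60 elements, about 58% of primes). None of the 14 primes tested shows any such pattern (for each of these groups the chance of that is below 10^-4), which rules them out. Hence G = C_5 (5T1), of order 5.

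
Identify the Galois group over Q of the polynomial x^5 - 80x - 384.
D_5, the dihedral group of order 10

The polynomial f is an irreducible quintic over Q, so G = Gal(f/Q) is a transitive subgroup of S_5: one of C_5 (5T1, order 5), D_5 (5T2, order 10), F_20 (5T3, order 20), A_5 (5T4, order 60) or S_5 (5T5, order 120). The discriminant of f is 67108864000000 = 8192000^2, a perfect square, so G is contained in A_5. The transitive groups of degree 5 contained in A_5 are: C_5 (5T1, order 5), D_5 (5T2, order 10), A_5 (5T4, order 60). By Dedekind's theorem, for a prime p not dividing disc(f) the degrees of the irreducible factors of f mod p form the cycle type of an element of G. Factoring f modulo the 23 such primes p <= 97 (skipping 2, 5, which divide the discriminant), each new pattern first appears at: mod 3: f = (x)(x^2 + x + 2)(x^2 + 2x + 2), pattern 2+2+1; mod 7: f = (x^5 + 4x + 1), pattern 5. No other pattern occurs in this range, so the set of observed cycle types is {2+2+1, 5}. The candidates containing elements of all these cycle types are D_5 (5T2) of order 10, A_5 (5T4) of order 60; the others are excluded. The observed types are precisely the cycle types that occur in D_5 (5T2) (apart from the identity). Each of the other remaining candidates has further cycle types, and by the Chebotarev density theorem the matching factorization patterns would occur for a proportion of primes equal to their share of the group: A_5 (5T4) additionally contains elements of type 3+1+1 (20 of its 60 elements, about 33% of primes). None of the 23 primes tested shows any such pattern (for each of these groups the chance of that is below 10^-4), which rules them out. Hence G = D_5 (5T2), of order 10.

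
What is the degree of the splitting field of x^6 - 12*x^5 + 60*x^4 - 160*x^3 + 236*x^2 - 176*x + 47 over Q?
The degree of the splitting field over Q equals the order of the Galois group, so first determine the group. The polynomial f is an irreducible sextic over Q, so G = Gal(f/Q) is one of the 16 transitive subgroups 6T1, ..., 6T16 of S_6. The discriminant of f is 3356224 = 1832^2, a perfect square, so G is contained in A_6. The transitive groups of degree 6 contained in A_6 are: A_4 (6T4, order 12), S_4 (6T7, order 24), (C_3 x C_3) : C_4 (6T10, order 36), PSL(2,5) (6T12, order 60), A_6 (6T15, order 360). By Dedekind's theorem, for a prime p not dividing disc(f) the degrees of the irreducible factors of f mod p form the cycle type of an element of G. Factoring f modulo the 79 such primes p <= 419 (skipping 2, 229, which divide the discriminant), each new pattern first appears at: mod 3: f = (x^3 + x^2 + x + 2)(x^3 + 2x^2 + 1), pattern 3+3; mod 7: f = (x^2 + 3x + 1)(x^4 + 6x^3 + 6x^2 + 5x + 5), pattern 4+2; mod 23: f = (x + 7)(x + 12)(x^2 + 18x + 1)(x^2 + 20x + 20), pattern 2+2+1+1; mod 193: f = (x + 85)(x + 88)(x + 91)(x + 98)(x + 101)(x + 104), pattern 1+1+1+1+1+1. No other pattern occurs in this range, so the set of observed cycle types is {3+3, 4+2, 2+2+1+1, 1+1+1+1+1+1}. The candidates containing elements of all these cycle types are S_4 (6T7) of order 24, (C_3 x C_3) : C_4 (6T10) of order 36, A_6 (6T15) of order 360; the others are excluded. The observed types are precisely the cycle types that occur in S_4 (6T7). Each of the other remaining candidates has further cycle types, and by the Chebotarev density theorem the matching factorization patterns would occur for a proportion of primes equal to their share of the group: (C_3 x C_3) : C_4 (6T10) additionally contains elements of type 3+1+1+1 (4 of its 36 elements, about 11% of primes); A_6 (6T15) additionally contains elements of type 5+1, 3+1+1+1 (184 of its 360 elements, about 51% of primes). None of the 79 primes tested shows any such pattern (for each of these groups the chance of that is below 10^-4), which rules them out. Hence G = S_4 (6T7), of order 24. The Galois group S_4 (6T7) has order 24, so the splitting field has degree 24 over Q.

24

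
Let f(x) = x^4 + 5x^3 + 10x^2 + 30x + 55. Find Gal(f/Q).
4T1: C_4

The polynomial is an irreducible quartic over Q and its discriminant is 465125, which is not a perfect square, so the Galois group is not contained in A_4. The resolvent cubic y^3 - 10*y^2 - 70*y - 75 has exactly one rational root, so the Galois group is C_4 or D_4. The quartic becomes reducible over Q(sqrt(disc)), so the group is C_4.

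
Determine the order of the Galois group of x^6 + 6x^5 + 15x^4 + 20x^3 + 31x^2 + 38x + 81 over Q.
The degree of the splitting field over Q equals the order of the Galois group, so first determine the group. The polynomial f is an irreducible sextic over Q, so G = Gal(f/Q) is one of the 16 transitive subgroups 6T1, ..., 6T16 of S_6. The discriminant of f is -66039417143296, which is not a perfect square, so G is not contained in A_6. The transitive groups of degree 6 not contained in A_6 are: C_6 (6T1, order 6), S_3 (6T2, order 6), D_6 (6T3, order 12), C_3 x S_3 (6T5, order 18), A_4 x C_2 (6T6, order 24), S_4 (6T8, order 24), S_3 x S_3 (6T9, order 36), S_4 x C_2 (6T11, order 48), (S_3 x S_3) : C_2 (6T13, order 72), PGL(2,5) (6T14, order 120), S_6 (6T16, order 720). By Dedekind's theorem, for a prime p not dividing disc(f) the degrees of the irreducible factors of f mod p form the cycle type of an element of G. Factoring f modulo the 17 such primes p <= 67 (skipping 2, 31, which divide the discriminant), each new pattern first appears at: mod 3: f = (x)(x + 2)(x^4 + x^3 + x^2 + 1), pattern 4+1+1; mod 5: f = (x^3 + 2x^2 + 4x + 4)(x^3 + 4x^2 + 3x + 4), pattern 3+3; mod 7: f = (x^6 + 6x^5 + x^4 + 6x^3 + 3x^2 + 3x + 4), pattern 6; mod 11: f = (x^2 + 5)(x^2 + 2x + 4)(x^2 + 4x + 9), pattern 2+2+2; mod 13: f = (x^2 + 2x + 12)(x^4 + 4x^3 + 8x^2 + 8x + 10), pattern 4+2; mod 37: f = (x + 11)(x + 28)(x^2 + 20x + 9)(x^2 + 21x + 10), pattern 2+2+1+1; mod 47: f = (x + 11)(x + 19)(x + 30)(x + 38)(x^2 + 2x + 2), pattern 2+1+1+1+1. No other pattern occurs in this range, so the set of observed cycle types is {4+1+1, 3+3, 6, 2+2+2, 4+2, 2+2+1+1, 2+1+1+1+1}. The candidates containing elements of all these cycle types are S_4 x C_2 (6T11) of order 48, S_6 (6T16) of order 720; the others are excluded. The observed types are precisely the cycle types that occur in S_4 x C_2 (6T11) (apart from the identity). Each of the other remaining candidates has further cycle types, and by the Chebotarev density theorem the matching factorization patterns would occur for a proportion of primes equal to their share of the group: S_6 (6T16) additionally contains elements of type 5+1, 3+2+1, 3+1+1+1 (304 of its 720 elements, about 42% of primes). None of the 17 primes tested shows any such pattern (for each of these groups the chance of that is below 10^-4), which rules them out. Hence G = S_4 x C_2 (6T11), of order 48. The Galois group S_4 x C_2 (6T11) has order 48, so the splitting field has degree 48 over Q.

48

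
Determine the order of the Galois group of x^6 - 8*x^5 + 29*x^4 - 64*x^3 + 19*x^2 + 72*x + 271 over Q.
The degree of the splitting field over Q equals the order of the Galois group, so first determine the group. The polynomial f is an irreducible sextic over Q, so G = Gal(f/Q) is one of the 16 transitive subgroups 6T1, ..., 6T16 of S_6. The discriminant of f is 564385546240000 = 23756800^2, a perfect square, so G is contained in A_6. The transitive groups of degree 6 contained in A_6 are: A_4 (6T4, order 12), S_4 (6T7, order 24), (C_3 x C_3) : C_4 (6T10, order 36), PSL(2,5) (6T12, order 60), A_6 (6T15, order 360). By Dedekind's theorem, for a prime p not dividing disc(f) the degrees of the irreducible factors of f mod p form the cycle type of an element of G. Factoring f modulo the 19 such primes p <= 79 (skipping 2, 5, 29, which divide the discriminant), each new pattern first appears at: mod 3: f = (x^2 + x + 2)(x^4 + 2x + 2), pattern 4+2; mod 11: f = (x^3 + 7x + 10)(x^3 + 3x^2 + 4), pattern 3+3; mod 19: f = (x + 13)(x + 15)(x^2 + 9x + 10)(x^2 + 12x + 2), pattern 2+2+1+1; mod 61: f = (x + 4)(x + 37)(x + 51)(x^3 + 22x^2 + 36x + 25), pattern 3+1+1+1. No other pattern occurs in this range, so the set of observed cycle types is {4+2, 3+3, 2+2+1+1, 3+1+1+1}. The candidates containing elements of all these cycle types are (C_3 x C_3) : C_4 (6T10) of order 36, A_6 (6T15) of order 360; the others are excluded. The observed types are precisely the cycle types that occur in (C_3 x C_3) : C_4 (6T10) (apart from the identity). Each of the other remaining candidates has further cycle types, and by the Chebotarev density theorem the matching factorization patterns would occur for a proportion of primes equal to their share of the group: A_6 (6T15) additionally contains elements of type 5+1 (144 of its 360 elements, about 40% of primes). None of the 19 primes tested shows any such pattern (for each of these groups the chance of that is below 10^-4), which rules them out. Hence G = (C_3 x C_3) : C_4 (6T10), of order 36. The Galois group (C_3 x C_3) : C_4 (6T10) has order 36, so the splitting field has degree 36 over Q.

36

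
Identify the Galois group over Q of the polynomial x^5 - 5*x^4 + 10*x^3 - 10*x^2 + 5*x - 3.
The polynomial f is an irreducible quintic over Q, so G = Gal(f/Q) is a transitive subgroup of S_5: one of C_5 (5T1, order 5), D_5 (5T2, order 10), F_20 (5T3, order 20), A_5 (5T4, order 60) or S_5 (5T5, order 120). The discriminant of f is 50000, which is not a perfect square, so G is not contained in A_5. The transitive groups of degree 5 not contained in A_5 are: F_20 (5T3, order 20), S_5 (5T5, order 120). By Dedekind's theorem, for a prime p not dividing disc(f) the degrees of the irreducible factors of f mod p form the cycle type of an element of G. Factoring f modulo the 18 such primes p <= 71 (skipping 2, 5, which divide the discriminant), each new pattern first appears at: mod 3: f = (x)(x^4 + x^3 + x^2 + 2x + 2), pattern 4+1; mod 11: f = (x^5 + 6x^4 + 10x^3 + x^2 + 5x + 8), pattern 5; mod 19: f = (x + 3)(x^2 + 14x + 1)(x^2 + 16x + 18), pattern 2+2+1. No other pattern occurs in this range, so the set of observed cycle types is {4+1, 5, 2+2+1}. The candidates containing elements of all these cycle types are F_20 (5T3) of order 20, S_5 (5T5) of order 120; the others are excluded. The observed types are precisely the cycle types that occur in F_20 (5T3) (apart from the identity). Each of the other remaining candidates has further cycle types, and by the Chebotarev density theorem the matching factorization patterns would occur for a proportion of primes equal to their share of the group: S_5 (5T5) additionally contains elements of type 3+2, 3+1+1, 2+1+1+1 (50 of its 120 elements, about 42% of primes). None of the 18 primes tested shows any such pattern (for each of these groups the chance of that is below 10^-4), which rules them out. Hence G = F_20 (5T3), of order 20.

F_20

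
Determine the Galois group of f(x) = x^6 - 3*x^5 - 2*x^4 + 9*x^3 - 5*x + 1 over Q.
S_3

The polynomial f is an irreducible sextic over Q, so G = Gal(f/Q) is one of the 16 transitive subgroups 6T1, ..., 6T16 of S_6. The discriminant of f is 810448, which is not a perfect square, so G is not contained in A_6. The transitive groups of degree 6 not contained in A_6 are: C_6 (6T1, order 6), S_3 (6T2, order 6), D_6 (6T3, order 12), C_3 x S_3 (6T5, order 18), A_4 x C_2 (6T6, order 24), S_4 (6T8, order 24), S_3 x S_3 (6T9, order 36), S_4 x C_2 (6T11, order 48), (S_3 x S_3) : C_2 (6T13, order 72), PGL(2,5) (6T14, order 120), S_6 (6T16, order 720). By Dedekind's theorem, for a prime p not dividing disc(f) the degrees of the irreducible factors of f mod p form the cycle type of an element of G. Factoring f modulo the 23 such primes p <= 97 (skipping 2, 37, which divide the discriminant), each new pattern first appears at: mod 3: f = (x^3 + x^2 + 2)(x^3 + 2x^2 + 2x + 2), pattern 3+3; mod 5: f = (x^2 + 2)(x^2 + 3x + 3)(x^2 + 4x + 1), pattern 2+2+2; mod 67: f = (x + 2)(x + 18)(x + 30)(x + 36)(x + 48)(x + 64), pattern 1+1+1+1+1+1. No other pattern occurs in this range, so the set of observed cycle types is {3+3, 2+2+2, 1+1+1+1+1+1}. The candidates containing elements of all these cycle types are C_6 (6T1) of order 6, S_3 (6T2) of order 6, D_6 (6T3) of order 12, C_3 x S_3 (6T5) of order 18, A_4 x C_2 (6T6) of order 24, S_4 (6T8) of order 24, S_3 x S_3 (6T9) of order 36, S_4 x C_2 (6T11) of order 48, (S_3 x S_3) : C_2 (6T13) of order 72, PGL(2,5) (6T14) of order 120, S_6 (6T16) of order 720; the others are excluded. The observed types are precisely the cycle types that occur in S_3 (6T2). Each of the other remaining candidates has further cycle types, and by the Chebotarev density theorem the matching factorization patterns would occur for a proportion of primes equal to their share of the group: C_6 (6T1) additionally contains elements of type 6 (2 of its 6 elements, about 33% of primes); D_6 (6T3) additionally contains elements of type 6, 2+2+1+1 (5 of its 12 elements, about 42% of primes); C_3 x S_3 (6T5) additionally contains elements of type 6, 3+1+1+1 (10 of its 18 elements, about 56% of primes); A_4 x C_2 (6T6) additionally contains elements of type 6, 2+2+1+1, 2+1+1+1+1 (14 of its 24 elements, about 58% of primes); S_4 (6T8) additionally contains elements of type 4+1+1, 2+2+1+1 (9 of its 24 elements, about 38% of primes); S_3 x S_3 (6T9) additionally contains elements of type 6, 3+1+1+1, 2+2+1+1 (25 of its 36 elements, about 69% of primes); S_4 x C_2 (6T11) additionally contains elements of type 6, 4+2, 4+1+1, 2+2+1+1, 2+1+1+1+1 (32 of its 48 elements, about 67% of primes); (S_3 x S_3) : C_2 (6T13) additionally contains elements of type 6, 4+2, 3+2+1, 3+1+1+1, 2+2+1+1, 2+1+1+1+1 (61 of its 72 elements, about 85% of primes); PGL(2,5) (6T14) additionally contains elements of type 6, 5+1, 4+1+1, 2+2+1+1 (89 of its 120 elements, about 74% of primes); S_6 (6T16) additionally contains elements of type 6, 5+1, 4+2, 4+1+1, 3+2+1, 3+1+1+1, 2+2+1+1, 2+1+1+1+1 (664 of its 720 elements, about 92% of primes). None of the 23 primes tested shows any such pattern (for each of these groups the chance of that is below 10^-4), which rules them out. Hence G = S_3 (6T2), of order 6.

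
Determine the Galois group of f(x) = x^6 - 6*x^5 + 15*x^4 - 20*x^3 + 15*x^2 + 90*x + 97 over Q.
(S_3 x S_3) : C_2, the group 6T13 of order 72

The polynomial f is an irreducible sextic over Q, so G = Gal(f/Q) is one of the 16 transitive subgroups 6T1, ..., 6T16 of S_6. The discriminant of f is -9727331052552192, which is not a perfect square, so G is not contained in A_6. The transitive groups of degree 6 not contained in A_6 are: C_6 (6T1, order 6), S_3 (6T2, order 6), D_6 (6T3, order 12), C_3 x S_3 (6T5, order 18), A_4 x C_2 (6T6, order 24), S_4 (6T8, order 24), S_3 x S_3 (6T9, order 36), S_4 x C_2 (6T11, order 48), (S_3 x S_3) : C_2 (6T13, order 72), PGL(2,5) (6T14, order 120), S_6 (6T16, order 720). By Dedekind's theorem, for a prime p not dividing disc(f) the degrees of the irreducible factors of f mod p form the cycle type of an element of G. Factoring f modulo the 27 such primes p <= 127 (skipping 2, 3, 17, 43, which divide the discriminant), each new pattern first appears at: mod 5: f = (x^6 + 4x^5 + 2), pattern 6; mod 7: f = (x + 4)(x^2 + 4x + 5)(x^3 + x + 1), pattern 3+2+1; mod 11: f = (x^2 + 2x + 5)(x^4 + 3x^3 + 4x^2 + x + 4), pattern 4+2; mod 13: f = (x + 6)(x + 9)(x^2 + 11)(x^2 + 5x + 5), pattern 2+2+1+1; mod 61: f = (x + 3)(x + 7)(x + 19)(x + 41)(x^2 + 46x + 31), pattern 2+1+1+1+1; mod 97: f = (x)(x + 19)(x + 23)(x^3 + 49x^2 + 42x + 83), pattern 3+1+1+1; mod 113: f = (x^2 + 6x + 33)(x^2 + 13x + 48)(x^2 + 88x + 105), pattern 2+2+2; mod 127: f = (x^3 + 46x^2 + 75x + 22)(x^3 + 75x^2 + 46x + 91), pattern 3+3. No other pattern occurs in this range, so the set of observed cycle types is {6, 3+2+1, 4+2, 2+2+1+1, 2+1+1+1+1, 3+1+1+1, 2+2+2, 3+3}. The candidates containing elements of all these cycle types are (S_3 x S_3) : C_2 (6T13) of order 72, S_6 (6T16) of order 720; the others are excluded. The observed types are precisely the cycle types that occur in (S_3 x S_3) : C_2 (6T13) (apart from the identity). Each of the other remaining candidates has further cycle types, and by the Chebotarev density theorem the matching factorization patterns would occur for a proportion of primes equal to their share of the group: S_6 (6T16) additionally contains elements of type 5+1, 4+1+1 (234 of its 720 elements, about 32% of primes). None of the 27 primes tested shows any such pattern (for each of these groups the chance of that is below 10^-4), which rules them out. Hence G = (S_3 x S_3) : C_2 (6T13), of order 72.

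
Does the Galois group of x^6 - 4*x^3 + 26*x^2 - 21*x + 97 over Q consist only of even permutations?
No

The polynomial is irreducible of degree 6 over Q. Its discriminant is -634885195288459, which is not a perfect square. A Galois group lies in the alternating group exactly when the discriminant is a square in Q, so the Galois group (S_6) is not contained in A_6.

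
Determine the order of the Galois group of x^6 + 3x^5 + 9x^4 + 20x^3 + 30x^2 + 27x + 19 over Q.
The degree of the splitting field over Q equals the order of the Galois group, so first determine the group. The polynomial f is an irreducible sextic over Q, so G = Gal(f/Q) is one of the 16 transitive subgroups 6T1, ..., 6T16 of S_6. The discriminant of f is -10460353203, which is not a perfect square, so G is not contained in A_6. The transitive groups of degree 6 not contained in A_6 are: C_6 (6T1, order 6), S_3 (6T2, order 6), D_6 (6T3, order 12), C_3 x S_3 (6T5, order 18), A_4 x C_2 (6T6, order 24), S_4 (6T8, order 24), S_3 x S_3 (6T9, order 36), S_4 x C_2 (6T11, order 48), (S_3 x S_3) : C_2 (6T13, order 72), PGL(2,5) (6T14, order 120), S_6 (6T16, order 720). By Dedekind's theorem, for a prime p not dividing disc(f) the degrees of the irreducible factors of f mod p form the cycle type of an element of G. Factoring f modulo the 37 such primes p <= 163 (skipping 3, which divides the discriminant), each new pattern first appears at: mod 2: f = (x^6 + x^5 + x^4 + x + 1), pattern 6; mod 7: f = (x^3 + x^2 + 6x + 3)(x^3 + 2x^2 + x + 4), pattern 3+3; mod 17: f = (x^2 + 4x + 7)(x^2 + 5x + 13)(x^2 + 11x + 6), pattern 2+2+2; mod 19: f = (x)(x + 7)(x + 10)(x + 13)(x + 14)(x + 16), pattern 1+1+1+1+1+1. No other pattern occurs in this range, so the set of observed cycle types is {6, 3+3, 2+2+2, 1+1+1+1+1+1}. The candidates containing elements of all these cycle types are C_6 (6T1) of order 6, D_6 (6T3) of order 12, C_3 x S_3 (6T5) of order 18, A_4 x C_2 (6T6) of order 24, S_3 x S_3 (6T9) of order 36, S_4 x C_2 (6T11) of order 48, (S_3 x S_3) : C_2 (6T13) of order 72, PGL(2,5) (6T14) of order 120, S_6 (6T16) of order 720; the others are excluded. The observed types are precisely the cycle types that occur in C_6 (6T1). Each of the other remaining candidates has further cycle types, and by the Chebotarev density theorem the matching factorization patterns would occur for a proportion of primes equal to their share of the group: D_6 (6T3) additionally contains elements of type 2+2+1+1 (3 of its 12 elements, about 25% of primes); C_3 x S_3 (6T5) additionally contains elements of type 3+1+1+1 (4 of its 18 elements, about 22% of primes); A_4 x C_2 (6T6) additionally contains elements of type 2+2+1+1, 2+1+1+1+1 (6 of its 24 elements, about 25% of primes); S_3 x S_3 (6T9) additionally contains elements of type 3+1+1+1, 2+2+1+1 (13 of its 36 elements, about 36% of primes); S_4 x C_2 (6T11) additionally contains elements of type 4+2, 4+1+1, 2+2+1+1, 2+1+1+1+1 (24 of its 48 elements, about 50% of primes); (S_3 x S_3) : C_2 (6T13) additionally contains elements of type 4+2, 3+2+1, 3+1+1+1, 2+2+1+1, 2+1+1+1+1 (49 of its 72 elements, about 68% of primes); PGL(2,5) (6T14) additionally contains elements of type 5+1, 4+1+1, 2+2+1+1 (69 of its 120 elements, about 58% of primes); S_6 (6T16) additionally contains elements of type 5+1, 4+2, 4+1+1, 3+2+1, 3+1+1+1, 2+2+1+1, 2+1+1+1+1 (544 of its 720 elements, about 76% of primes). None of the 37 primes tested shows any such pattern (for each of these groups the chance of that is below 10^-4), which rules them out. Hence G = C_6 (6T1), of order 6. The Galois group C_6 (6T1) has order 6, so the splitting field has degree 6 over Q.

6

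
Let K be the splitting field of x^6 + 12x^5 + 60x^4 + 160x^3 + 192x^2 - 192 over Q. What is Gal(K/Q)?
The polynomial f is an irreducible sextic over Q, so G = Gal(f/Q) is one of the 16 transitive subgroups 6T1, ..., 6T16 of S_6. The discriminant of f is 450868486864896 = 21233664^2, a perfect square, so G is contained in A_6. The transitive groups of degree 6 contained in A_6 are: A_4 (6T4, order 12), S_4 (6T7, order 24), (C_3 x C_3) : C_4 (6T10, order 36), PSL(2,5) (6T12, order 60), A_6 (6T15, order 360). By Dedekind's theorem, for a prime p not dividing disc(f) the degrees of the irreducible factors of f mod p form the cycle type of an element of G. Factoring f modulo the 33 such primes p <= 149 (skipping 2, 3, which divide the discriminant), each new pattern first appears at: mod 5: f = (x^3 + 3x^2 + 2x + 3)(x^3 + 4x^2 + x + 1), pattern 3+3; mod 17: f = (x + 6)(x + 15)(x^2 + 4x + 9)(x^2 + 4x + 15), pattern 2+2+1+1; mod 71: f = (x + 9)(x + 10)(x + 12)(x + 63)(x + 65)(x + 66), pattern 1+1+1+1+1+1. No other pattern occurs in this range, so the set of observed cycle types is {3+3, 2+2+1+1, 1+1+1+1+1+1}. The candidates containing elements of all these cycle types are A_4 (6T4) of order 12, S_4 (6T7) of order 24, (C_3 x C_3) : C_4 (6T10) of order 36, PSL(2,5) (6T12) of order 60, A_6 (6T15) of order 360; the others are excluded. The observed types are precisely the cycle types that occur in A_4 (6T4). Each of the other remaining candidates has further cycle types, and by the Chebotarev density theorem the matching factorization patterns would occur for a proportion of primes equal to their share of the group: S_4 (6T7) additionally contains elements of type 4+2 (6 of its 24 elements, about 25% of primes); (C_3 x C_3) : C_4 (6T10) additionally contains elements of type 4+2, 3+1+1+1 (22 of its 36 elements, about 61% of primes); PSL(2,5) (6T12) additionally contains elements of type 5+1 (24 of its 60 elements, about 40% of primes); A_6 (6T15) additionally contains elements of type 5+1, 4+2, 3+1+1+1 (274 of its 360 elements, about 76% of primes). None of the 33 primes tested shows any such pattern (for each of these groups the chance of that is below 10^-4), which rules them out. Hence G = A_4 (6T4), of order 12.

A_4 (also written A4)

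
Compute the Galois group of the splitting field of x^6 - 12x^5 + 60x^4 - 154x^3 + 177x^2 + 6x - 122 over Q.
6T3: D_6

The polynomial f is an irreducible sextic over Q, so G = Gal(f/Q) is one of the 16 transitive subgroups 6T1, ..., 6T16 of S_6. The discriminant of f is 304930925568, which is not a perfect square, so G is not contained in A_6. The transitive groups of degree 6 not contained in A_6 are: C_6 (6T1, order 6), S_3 (6T2, order 6), D_6 (6T3, order 12), C_3 x S_3 (6T5, order 18), A_4 x C_2 (6T6, order 24), S_4 (6T8, order 24), S_3 x S_3 (6T9, order 36), S_4 x C_2 (6T11, order 48), (S_3 x S_3) : C_2 (6T13, order 72), PGL(2,5) (6T14, order 120), S_6 (6T16, order 720). By Dedekind's theorem, for a prime p not dividing disc(f) the degrees of the irreducible factors of f mod p form the cycle type of an element of G. Factoring f modulo the 79 such primes p <= 421 (skipping 2, 3, 41, which divide the discriminant), each new pattern first appears at: mod 5: f = (x^2 + 3)(x^2 + x + 2)(x^2 + 2x + 3), pattern 2+2+2; mod 7: f = (x^6 + 2x^5 + 4x^4 + 2x^2 + 6x + 4), pattern 6; mod 11: f = (x + 4)(x + 10)(x^2 + x + 1)(x^2 + 6x + 3), pattern 2+2+1+1; mod 13: f = (x^3 + 7x^2 + 10)(x^3 + 7x^2 + 11x + 6), pattern 3+3; mod 61: f = (x)(x + 4)(x + 17)(x + 22)(x + 29)(x + 38), pattern 1+1+1+1+1+1. No other pattern occurs in this range, so the set of observed cycle types is {2+2+2, 6, 2+2+1+1, 3+3, 1+1+1+1+1+1}. The candidates containing elements of all these cycle types are D_6 (6T3) of order 12, A_4 x C_2 (6T6) of order 24, S_3 x S_3 (6T9) of order 36, S_4 x C_2 (6T11) of order 48, (S_3 x S_3) : C_2 (6T13) of order 72, PGL(2,5) (6T14) of order 120, S_6 (6T16) of order 720; the others are excluded. The observed types are precisely the cycle types that occur in D_6 (6T3). Each of the other remaining candidates has further cycle types, and by the Chebotarev density theorem the matching factorization patterns would occur for a proportion of primes equal to their share of the group: A_4 x C_2 (6T6) additionally contains elements of type 2+1+1+1+1 (3 of its 24 elements, about 12% of primes); S_3 x S_3 (6T9) additionally contains elements of type 3+1+1+1 (4 of its 36 elements, about 11% of primes); S_4 x C_2 (6T11) additionally contains elements of type 4+2, 4+1+1, 2+1+1+1+1 (15 of its 48 elements, about 31% of primes); (S_3 x S_3) : C_2 (6T13) additionally contains elements of type 4+2, 3+2+1, 3+1+1+1, 2+1+1+1+1 (40 of its 72 elements, about 56% of primes); PGL(2,5) (6T14) additionally contains elements of type 5+1, 4+1+1 (54 of its 120 elements, about 45% of primes); S_6 (6T16) additionally contains elements of type 5+1, 4+2, 4+1+1, 3+2+1, 3+1+1+1, 2+1+1+1+1 (499 of its 720 elements, about 69% of primes). None of the 79 primes tested shows any such pattern (for each of these groups the chance of that is below 10^-4), which rules them out. Hence G = D_6 (6T3), of order 12.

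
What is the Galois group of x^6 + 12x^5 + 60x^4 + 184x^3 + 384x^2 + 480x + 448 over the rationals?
6T5: C_3 x S_3

The polynomial f is an irreducible sextic over Q, so G = Gal(f/Q) is one of the 16 transitive subgroups 6T1, ..., 6T16 of S_6. The discriminant of f is -190210142896128, which is not a perfect square, so G is not contained in A_6. The transitive groups of degree 6 not contained in A_6 are: C_6 (6T1, order 6), S_3 (6T2, order 6), D_6 (6T3, order 12), C_3 x S_3 (6T5, order 18), A_4 x C_2 (6T6, order 24), S_4 (6T8, order 24), S_3 x S_3 (6T9, order 36), S_4 x C_2 (6T11, order 48), (S_3 x S_3) : C_2 (6T13, order 72), PGL(2,5) (6T14, order 120), S_6 (6T16, order 720). By Dedekind's theorem, for a prime p not dividing disc(f) the degrees of the irreducible factors of f mod p form the cycle type of an element of G. Factoring f modulo the 33 such primes p <= 149 (skipping 2, 3, which divide the discriminant), each new pattern first appears at: mod 5: f = (x^6 + 2x^5 + 4x^3 + 4x^2 + 3), pattern 6; mod 7: f = (x)(x + 1)(x + 5)(x^3 + 6x^2 + 5x + 5), pattern 3+1+1+1; mod 17: f = (x^2 + 2x + 11)(x^2 + 13x + 16)(x^2 + 14x + 1), pattern 2+2+2; mod 19: f = (x^3 + 6x^2 + 12x + 4)(x^3 + 6x^2 + 12x + 17), pattern 3+3; mod 73: f = (x + 13)(x + 15)(x + 17)(x + 31)(x + 33)(x + 49), pattern 1+1+1+1+1+1. No other pattern occurs in this range, so the set of observed cycle types is {6, 3+1+1+1, 2+2+2, 3+3, 1+1+1+1+1+1}. The candidates containing elements of all these cycle types are C_3 x S_3 (6T5) of order 18, S_3 x S_3 (6T9) of order 36, (S_3 x S_3) : C_2 (6T13) of order 72, S_6 (6T16) of order 720; the others are excluded. The observed types are precisely the cycle types that occur in C_3 x S_3 (6T5). Each of the other remaining candidates has further cycle types, and by the Chebotarev density theorem the matching factorization patterns would occur for a proportion of primes equal to their share of the group: S_3 x S_3 (6T9) additionally contains elements of type 2+2+1+1 (9 of its 36 elements, about 25% of primes); (S_3 x S_3) : C_2 (6T13) additionally contains elements of type 4+2, 3+2+1, 2+2+1+1, 2+1+1+1+1 (45 of its 72 elements, about 62% of primes); S_6 (6T16) additionally contains elements of type 5+1, 4+2, 4+1+1, 3+2+1, 2+2+1+1, 2+1+1+1+1 (504 of its 720 elements, about 70% of primes). None of the 33 primes tested shows any such pattern (for each of these groups the chance of that is below 10^-4), which rules them out. Hence G = C_3 x S_3 (6T5), of order 18.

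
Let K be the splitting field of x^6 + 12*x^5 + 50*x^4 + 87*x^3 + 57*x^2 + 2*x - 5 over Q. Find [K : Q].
60

The degree of the splitting field over Q equals the order of the Galois group, so first determine the group. The polynomial f is an irreducible sextic over Q, so G = Gal(f/Q) is one of the 16 transitive subgroups 6T1, ..., 6T16 of S_6. The discriminant of f is 30991489 = 5567^2, a perfect square, so G is contained in A_6. The transitive groups of degree 6 contained in A_6 are: A_4 (6T4, order 12), S_4 (6T7, order 24), (C_3 x C_3) : C_4 (6T10, order 36), PSL(2,5) (6T12, order 60), A_6 (6T15, order 360). By Dedekind's theorem, for a prime p not dividing disc(f) the degrees of the irreducible factors of f mod p form the cycle type of an element of G. Factoring f modulo the 21 such primes p <= 79 (skipping 19, which divides the discriminant), each new pattern first appears at: mod 2: f = (x + 1)(x^5 + x^4 + x^3 + x + 1), pattern 5+1; mod 7: f = (x^3 + x^2 + 3x + 5)(x^3 + 4x^2 + x + 6), pattern 3+3; mod 61: f = (x + 4)(x + 26)(x^2 + 50x + 13)(x^2 + 54x + 30), pattern 2+2+1+1. No other pattern occurs in this range, so the set of observed cycle types is {5+1, 3+3, 2+2+1+1}. The candidates containing elements of all these cycle types are PSL(2,5) (6T12) of order 60, A_6 (6T15) of order 360; the others are excluded. The observed types are precisely the cycle types that occur in PSL(2,5) (6T12) (apart from the identity). Each of the other remaining candidates has further cycle types, and by the Chebotarev density theorem the matching factorization patterns would occur for a proportion of primes equal to their share of the group: A_6 (6T15) additionally contains elements of type 4+2, 3+1+1+1 (130 of its 360 elements, about 36% of primes). None of the 21 primes tested shows any such pattern (for each of these groups the chance of that is below 10^-4), which rules them out. Hence G = PSL(2,5) (6T12), of order 60. The Galois group PSL(2,5) (6T12) has order 60, so the splitting field has degree 60 over Q.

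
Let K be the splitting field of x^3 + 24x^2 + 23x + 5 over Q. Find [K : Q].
3

The degree of the splitting field over Q equals the order of the Galois group, so first determine the group. The polynomial is an irreducible cubic over Q and its discriminant is 28561 = 169^2, a perfect square. For an irreducible cubic, a square discriminant forces the Galois group to be A_3, the cyclic group of order 3. The Galois group C_3 (3T1) has order 3, so the splitting field has degree 3 over Q.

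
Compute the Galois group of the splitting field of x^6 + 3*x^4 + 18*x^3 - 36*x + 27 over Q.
PGL(2,5)

The polynomial f is an irreducible sextic over Q, so G = Gal(f/Q) is one of the 16 transitive subgroups 6T1, ..., 6T16 of S_6. The discriminant of f is -28010528989632, which is not a perfect square, so G is not contained in A_6. The transitive groups of degree 6 not contained in A_6 are: C_6 (6T1, order 6), S_3 (6T2, order 6), D_6 (6T3, order 12), C_3 x S_3 (6T5, order 18), A_4 x C_2 (6T6, order 24), S_4 (6T8, order 24), S_3 x S_3 (6T9, order 36), S_4 x C_2 (6T11, order 48), (S_3 x S_3) : C_2 (6T13, order 72), PGL(2,5) (6T14, order 120), S_6 (6T16, order 720). By Dedekind's theorem, for a prime p not dividing disc(f) the degrees of the irreducible factors of f mod p form the cycle type of an element of G. Factoring f modulo the 21 such primes p <= 89 (skipping 2, 3, 7, which divide the discriminant), each new pattern first appears at: mod 5: f = (x^6 + 3x^4 + 3x^3 + 4x + 2), pattern 6; mod 11: f = (x + 4)(x^5 + 7x^4 + 8x^3 + 8x^2 + x + 4), pattern 5+1; mod 13: f = (x + 5)(x + 12)(x^4 + 9x^3 + 11x^2 + 6x + 5), pattern 4+1+1; mod 23: f = (x + 3)(x + 16)(x^2 + 5x + 13)(x^2 + 22x + 9), pattern 2+2+1+1; mod 43: f = (x^3 + 31)(x^3 + 3x + 30), pattern 3+3; mod 61: f = (x^2 + 28x + 6)(x^2 + 46x + 20)(x^2 + 48x + 17), pattern 2+2+2. No other pattern occurs in this range, so the set of observed cycle types is {6, 5+1, 4+1+1, 2+2+1+1, 3+3, 2+2+2}. The candidates containing elements of all these cycle types are PGL(2,5) (6T14) of order 120, S_6 (6T16) of order 720; the others are excluded. The observed types are precisely the cycle types that occur in PGL(2,5) (6T14) (apart from the identity). Each of the other remaining candidates has further cycle types, and by the Chebotarev density theorem the matching factorization patterns would occur for a proportion of primes equal to their share of the group: S_6 (6T16) additionally contains elements of type 4+2, 3+2+1, 3+1+1+1, 2+1+1+1+1 (265 of its 720 elements, about 37% of primes). None of the 21 primes tested shows any such pattern (for each of these groups the chance of that is below 10^-4), which rules them out. Hence G = PGL(2,5) (6T14), of order 120.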